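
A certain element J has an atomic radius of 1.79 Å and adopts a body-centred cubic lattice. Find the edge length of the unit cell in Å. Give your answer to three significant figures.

In a BCC lattice, atoms touch along the body diagonal, so √3·a = 4r.
a = 4r/√3 = 4 × 1.79 / 1.7321 = 4.13 Å.

4.13 Å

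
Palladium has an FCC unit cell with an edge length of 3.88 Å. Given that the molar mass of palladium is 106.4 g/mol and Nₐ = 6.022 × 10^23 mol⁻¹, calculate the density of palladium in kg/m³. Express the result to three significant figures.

12100 kg/m³

An FCC unit cell contains Z = 4 atoms.
Cell volume: a³ = (3.88 Å)³ = (3.880 × 10^-8 cm)³ = 5.841 × 10^-23 cm³.
ρ = Z·M/(N_A·a³) = 4 × 106.4 / (6.022 × 10²³ × 5.841 × 10^-23) = 12.10 g/cm³ = 12100 kg/m³.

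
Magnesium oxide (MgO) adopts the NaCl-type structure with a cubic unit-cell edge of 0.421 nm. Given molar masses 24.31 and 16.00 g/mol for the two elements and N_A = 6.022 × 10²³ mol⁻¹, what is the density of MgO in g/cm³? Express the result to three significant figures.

The NaCl-type structure contains Z = 4 formula units per cell; M(MgO) = 24.31 + 16.00 = 40.31 g/mol.
a³ = (4.210 × 10^-8 cm)³ = 7.462 × 10^-23 cm³.
ρ = 4 × 40.31 / (6.022 × 10²³ × 7.462 × 10^-23) = 3.588 g/cm³.

3.59 g/cm³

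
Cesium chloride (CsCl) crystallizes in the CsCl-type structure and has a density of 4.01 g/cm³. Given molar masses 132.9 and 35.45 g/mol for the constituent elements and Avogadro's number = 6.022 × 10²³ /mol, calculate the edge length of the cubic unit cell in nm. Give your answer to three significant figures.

0.412 nm

M(CsCl) = 168.35 g/mol; Z = 1 formula unit per cell.
a³ = Z·M/(N_A·ρ) = 1 × 168.35 / (6.022 × 10²³ × 4.01) = 6.972 × 10^-23 cm³, so a = 4.116 × 10^-8 cm = 0.412 nm.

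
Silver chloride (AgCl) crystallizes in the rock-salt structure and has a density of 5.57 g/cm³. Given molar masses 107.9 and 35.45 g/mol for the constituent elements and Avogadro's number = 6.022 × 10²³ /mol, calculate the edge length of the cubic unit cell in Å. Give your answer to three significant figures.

5.55 Å

M(AgCl) = 143.35 g/mol; Z = 4 formula units per cell.
a³ = Z·M/(N_A·ρ) = 4 × 143.35 / (6.022 × 10²³ × 5.57) = 1.709 × 10^-22 cm³, so a = 5.550 × 10^-8 cm = 5.55 Å.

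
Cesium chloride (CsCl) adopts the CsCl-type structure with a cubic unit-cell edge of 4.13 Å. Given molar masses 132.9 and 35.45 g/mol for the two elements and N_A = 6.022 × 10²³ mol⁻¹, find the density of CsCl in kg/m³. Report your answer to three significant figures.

3970 kg/m³

The CsCl-type structure contains Z = 1 formula unit per cell; M(CsCl) = 132.9 + 35.45 = 168.35 g/mol.
a³ = (4.130 × 10^-8 cm)³ = 7.044 × 10^-23 cm³.
ρ = 1 × 168.35 / (6.022 × 10²³ × 7.044 × 10^-23) = 3.968 g/cm³ = 3970 kg/m³.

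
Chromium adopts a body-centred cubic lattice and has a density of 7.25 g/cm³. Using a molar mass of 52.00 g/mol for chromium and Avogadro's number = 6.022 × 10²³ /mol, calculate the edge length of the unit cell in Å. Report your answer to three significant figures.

With Z = 2 atoms per BCC cell, a³ = Z·M/(N_A·ρ) = 2 × 52.00 / (6.022 × 10²³ × 7.250 g/cm³) = 2.382 × 10^-23 cm³.
a = (2.382 × 10^-23)^(1/3) = 2.877 × 10^-8 cm = 2.88 Å.

2.88 Å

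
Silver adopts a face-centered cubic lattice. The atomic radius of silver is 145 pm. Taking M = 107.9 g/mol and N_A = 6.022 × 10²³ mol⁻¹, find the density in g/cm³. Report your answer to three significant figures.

10.4 g/cm³

In an FCC lattice, atoms touch along the face diagonal, so √2·a = 4r, giving a = 410.1 pm = 4.101 × 10^-8 cm.
With Z = 4, ρ = Z·M/(N_A·a³) = 4 × 107.9 / (6.022 × 10²³ × 6.898 × 10^-23) = 10.39 g/cm³.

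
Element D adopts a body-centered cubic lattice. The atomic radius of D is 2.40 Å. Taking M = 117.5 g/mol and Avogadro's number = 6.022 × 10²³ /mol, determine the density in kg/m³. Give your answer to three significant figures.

2290 kg/m³

In a BCC lattice, atoms touch along the body diagonal, so √3·a = 4r, giving a = 5.543 Å = 5.543 × 10^-8 cm.
With Z = 2, ρ = Z·M/(N_A·a³) = 2 × 117.5 / (6.022 × 10²³ × 1.703 × 10^-22) = 2.292 g/cm³ = 2290 kg/m³.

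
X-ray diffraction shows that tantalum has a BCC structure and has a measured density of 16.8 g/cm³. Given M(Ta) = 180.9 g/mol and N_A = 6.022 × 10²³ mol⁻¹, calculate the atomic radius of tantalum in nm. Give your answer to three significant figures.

0.143 nm

For a BCC cell (Z = 2), a³ = Z·M/(N_A·ρ) = 2 × 180.9 / (6.022 × 10²³ × 16.80) = 3.576 × 10^-23 cm³, so a = 3.295 × 10^-8 cm = 0.3295 nm.
Atoms touch along the body diagonal, so √3·a = 4r, so r = 0.4330 × a = 0.143 nm.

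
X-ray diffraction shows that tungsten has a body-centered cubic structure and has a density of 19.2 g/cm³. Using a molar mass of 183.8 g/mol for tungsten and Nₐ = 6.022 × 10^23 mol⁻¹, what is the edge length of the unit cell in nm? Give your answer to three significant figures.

With Z = 2 atoms per BCC cell, a³ = Z·M/(N_A·ρ) = 2 × 183.8 / (6.022 × 10²³ × 19.20 g/cm³) = 3.179 × 10^-23 cm³.
a = (3.179 × 10^-23)^(1/3) = 3.168 × 10^-8 cm = 0.317 nm.

0.317 nm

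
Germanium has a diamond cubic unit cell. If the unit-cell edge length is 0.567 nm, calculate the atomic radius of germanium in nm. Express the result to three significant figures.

In a diamond cubic lattice, nearest neighbors lie along the body diagonal with √3·a = 8r.
r = √3·a/8 = 1.7321 × 0.567 / 8 = 0.123 nm.

0.123 nm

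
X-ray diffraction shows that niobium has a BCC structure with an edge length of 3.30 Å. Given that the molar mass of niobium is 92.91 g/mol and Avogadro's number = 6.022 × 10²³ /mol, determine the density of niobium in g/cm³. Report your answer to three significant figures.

8.59 g/cm³

A BCC unit cell contains Z = 2 atoms.
Cell volume: a³ = (3.30 Å)³ = (3.300 × 10^-8 cm)³ = 3.594 × 10^-23 cm³.
ρ = Z·M/(N_A·a³) = 2 × 92.91 / (6.022 × 10²³ × 3.594 × 10^-23) = 8.586 g/cm³.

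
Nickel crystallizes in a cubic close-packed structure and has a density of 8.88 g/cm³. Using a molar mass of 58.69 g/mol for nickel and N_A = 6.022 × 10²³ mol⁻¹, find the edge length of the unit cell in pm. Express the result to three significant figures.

With Z = 4 atoms per FCC cell, a³ = Z·M/(N_A·ρ) = 4 × 58.69 / (6.022 × 10²³ × 8.880 g/cm³) = 4.390 × 10^-23 cm³.
a = (4.390 × 10^-23)^(1/3) = 3.528 × 10^-8 cm = 353 pm.

353 pm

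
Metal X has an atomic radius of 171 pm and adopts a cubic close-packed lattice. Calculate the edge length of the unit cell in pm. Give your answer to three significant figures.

484 pm

In an FCC lattice, atoms touch along the face diagonal, so √2·a = 4r.
a = 4r/√2 = 4 × 171 / 1.4142 = 484 pm.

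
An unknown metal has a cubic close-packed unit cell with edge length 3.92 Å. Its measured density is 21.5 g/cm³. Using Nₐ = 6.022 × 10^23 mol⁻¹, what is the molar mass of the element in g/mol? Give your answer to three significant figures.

An FCC cell has Z = 4 atoms; a = 3.920 × 10^-8 cm.
M = ρ·N_A·a³/Z = 21.5 × 6.022 × 10²³ × 6.024 × 10^-23 / 4 = 195 g/mol.

195 g/mol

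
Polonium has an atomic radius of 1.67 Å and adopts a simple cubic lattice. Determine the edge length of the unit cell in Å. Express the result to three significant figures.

In a simple cubic lattice, atoms touch along the cell edge, so a = 2r.
a = 2r = 2 × 1.67 = 3.34 Å.

3.34 Å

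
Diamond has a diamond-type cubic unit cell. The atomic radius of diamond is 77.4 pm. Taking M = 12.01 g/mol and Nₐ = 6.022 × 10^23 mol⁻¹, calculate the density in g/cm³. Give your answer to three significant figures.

In a diamond cubic lattice, nearest neighbors lie along the body diagonal with √3·a = 8r, giving a = 357.5 pm = 3.575 × 10^-8 cm.
With Z = 8, ρ = Z·M/(N_A·a³) = 8 × 12.01 / (6.022 × 10²³ × 4.569 × 10^-23) = 3.492 g/cm³.

3.49 g/cm³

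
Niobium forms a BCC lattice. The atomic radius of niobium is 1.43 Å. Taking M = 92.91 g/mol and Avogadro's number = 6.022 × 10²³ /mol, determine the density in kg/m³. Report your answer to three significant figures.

In a BCC lattice, atoms touch along the body diagonal, so √3·a = 4r, giving a = 3.302 Å = 3.302 × 10^-8 cm.
With Z = 2, ρ = Z·M/(N_A·a³) = 2 × 92.91 / (6.022 × 10²³ × 3.602 × 10^-23) = 8.567 g/cm³ = 8570 kg/m³.

8570 kg/m³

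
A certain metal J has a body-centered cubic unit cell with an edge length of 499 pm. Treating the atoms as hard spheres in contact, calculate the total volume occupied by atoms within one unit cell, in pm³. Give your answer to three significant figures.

8.45 × 10^7 pm³

In a BCC lattice atoms touch along the body diagonal, so √3·a = 4r, so r = 0.4330a = 216.1 pm.
V_atoms = Z × (4/3)πr³ = 2 × (4/3)π × (216.1)³ = 8.45 × 10^7 pm³.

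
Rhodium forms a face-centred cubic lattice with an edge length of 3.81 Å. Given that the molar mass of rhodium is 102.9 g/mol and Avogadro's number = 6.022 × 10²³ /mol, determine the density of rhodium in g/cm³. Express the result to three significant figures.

12.4 g/cm³

An FCC unit cell contains Z = 4 atoms.
Cell volume: a³ = (3.81 Å)³ = (3.810 × 10^-8 cm)³ = 5.531 × 10^-23 cm³.
ρ = Z·M/(N_A·a³) = 4 × 102.9 / (6.022 × 10²³ × 5.531 × 10^-23) = 12.36 g/cm³.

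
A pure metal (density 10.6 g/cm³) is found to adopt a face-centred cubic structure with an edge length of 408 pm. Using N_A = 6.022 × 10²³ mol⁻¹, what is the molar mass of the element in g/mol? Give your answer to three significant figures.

An FCC cell has Z = 4 atoms; a = 4.080 × 10^-8 cm.
M = ρ·N_A·a³/Z = 10.6 × 6.022 × 10²³ × 6.792 × 10^-23 / 4 = 108 g/mol.

108 g/mol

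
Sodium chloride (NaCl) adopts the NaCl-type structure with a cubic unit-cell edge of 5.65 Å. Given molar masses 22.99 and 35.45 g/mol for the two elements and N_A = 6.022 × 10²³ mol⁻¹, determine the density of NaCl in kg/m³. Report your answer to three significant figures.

The NaCl-type structure contains Z = 4 formula units per cell; M(NaCl) = 22.99 + 35.45 = 58.44 g/mol.
a³ = (5.650 × 10^-8 cm)³ = 1.804 × 10^-22 cm³.
ρ = 4 × 58.44 / (6.022 × 10²³ × 1.804 × 10^-22) = 2.152 g/cm³ = 2150 kg/m³.

2150 kg/m³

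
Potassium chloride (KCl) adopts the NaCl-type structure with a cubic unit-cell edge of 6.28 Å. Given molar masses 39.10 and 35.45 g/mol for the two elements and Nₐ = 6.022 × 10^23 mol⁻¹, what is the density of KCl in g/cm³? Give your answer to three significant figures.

2.00 g/cm³

The NaCl-type structure contains Z = 4 formula units per cell; M(KCl) = 39.10 + 35.45 = 74.55 g/mol.
a³ = (6.280 × 10^-8 cm)³ = 2.477 × 10^-22 cm³.
ρ = 4 × 74.55 / (6.022 × 10²³ × 2.477 × 10^-22) = 1.999 g/cm³.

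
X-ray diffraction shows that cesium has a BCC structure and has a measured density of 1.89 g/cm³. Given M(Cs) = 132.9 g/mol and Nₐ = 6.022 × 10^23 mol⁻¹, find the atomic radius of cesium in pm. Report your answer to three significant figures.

267 pm

For a BCC cell (Z = 2), a³ = Z·M/(N_A·ρ) = 2 × 132.9 / (6.022 × 10²³ × 1.890) = 2.335 × 10^-22 cm³, so a = 6.158 × 10^-8 cm = 615.8 pm.
Atoms touch along the body diagonal, so √3·a = 4r, so r = 0.4330 × a = 267 pm.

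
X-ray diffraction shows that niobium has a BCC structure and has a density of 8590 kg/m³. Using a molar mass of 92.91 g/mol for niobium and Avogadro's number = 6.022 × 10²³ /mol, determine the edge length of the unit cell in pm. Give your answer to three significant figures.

330 pm

With Z = 2 atoms per BCC cell, a³ = Z·M/(N_A·ρ) = 2 × 92.91 / (6.022 × 10²³ × 8.590 g/cm³) = 3.592 × 10^-23 cm³.
a = (3.592 × 10^-23)^(1/3) = 3.300 × 10^-8 cm = 330 pm.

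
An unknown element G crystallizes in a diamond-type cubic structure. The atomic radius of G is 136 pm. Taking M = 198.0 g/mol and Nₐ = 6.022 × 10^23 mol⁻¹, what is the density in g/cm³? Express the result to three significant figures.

10.6 g/cm³

In a diamond cubic lattice, nearest neighbors lie along the body diagonal with √3·a = 8r, giving a = 628.2 pm = 6.282 × 10^-8 cm.
With Z = 8, ρ = Z·M/(N_A·a³) = 8 × 198.0 / (6.022 × 10²³ × 2.479 × 10^-22) = 10.61 g/cm³.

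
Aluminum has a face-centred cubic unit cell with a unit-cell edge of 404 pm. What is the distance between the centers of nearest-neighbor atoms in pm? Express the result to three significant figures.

286 pm

In an FCC structure, atoms touch along the face diagonal, so √2·a = 4r; the nearest-neighbor distance equals 2r = 0.7071·a.
d = 0.7071 × 404 = 286 pm.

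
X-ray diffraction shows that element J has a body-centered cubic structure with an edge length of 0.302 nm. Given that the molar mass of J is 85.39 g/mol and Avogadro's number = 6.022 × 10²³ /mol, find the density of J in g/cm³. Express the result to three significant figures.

A BCC unit cell contains Z = 2 atoms.
Cell volume: a³ = (0.302 nm)³ = (3.020 × 10^-8 cm)³ = 2.754 × 10^-23 cm³.
ρ = Z·M/(N_A·a³) = 2 × 85.39 / (6.022 × 10²³ × 2.754 × 10^-23) = 10.30 g/cm³.

10.3 g/cm³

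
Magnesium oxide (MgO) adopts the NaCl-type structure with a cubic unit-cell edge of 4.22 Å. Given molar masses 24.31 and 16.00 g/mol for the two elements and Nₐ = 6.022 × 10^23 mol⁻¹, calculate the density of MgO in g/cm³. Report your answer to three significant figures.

The NaCl-type structure contains Z = 4 formula units per cell; M(MgO) = 24.31 + 16.00 = 40.31 g/mol.
a³ = (4.220 × 10^-8 cm)³ = 7.515 × 10^-23 cm³.
ρ = 4 × 40.31 / (6.022 × 10²³ × 7.515 × 10^-23) = 3.563 g/cm³.

3.56 g/cm³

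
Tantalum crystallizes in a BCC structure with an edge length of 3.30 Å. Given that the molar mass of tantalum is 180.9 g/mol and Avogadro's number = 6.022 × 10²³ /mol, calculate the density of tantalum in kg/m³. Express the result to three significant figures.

16700 kg/m³

A BCC unit cell contains Z = 2 atoms.
Cell volume: a³ = (3.30 Å)³ = (3.300 × 10^-8 cm)³ = 3.594 × 10^-23 cm³.
ρ = Z·M/(N_A·a³) = 2 × 180.9 / (6.022 × 10²³ × 3.594 × 10^-23) = 16.72 g/cm³ = 16700 kg/m³.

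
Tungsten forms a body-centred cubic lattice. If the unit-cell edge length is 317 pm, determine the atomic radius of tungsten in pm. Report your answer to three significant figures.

137 pm

In a BCC lattice, atoms touch along the body diagonal, so √3·a = 4r.
r = √3·a/4 = 1.7321 × 317 / 4 = 137 pm.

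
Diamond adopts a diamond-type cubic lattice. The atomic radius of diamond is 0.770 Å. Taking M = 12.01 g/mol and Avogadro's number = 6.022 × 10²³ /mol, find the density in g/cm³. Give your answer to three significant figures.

3.55 g/cm³

In a diamond cubic lattice, nearest neighbors lie along the body diagonal with √3·a = 8r, giving a = 3.556 Å = 3.556 × 10^-8 cm.
With Z = 8, ρ = Z·M/(N_A·a³) = 8 × 12.01 / (6.022 × 10²³ × 4.498 × 10^-23) = 3.547 g/cm³.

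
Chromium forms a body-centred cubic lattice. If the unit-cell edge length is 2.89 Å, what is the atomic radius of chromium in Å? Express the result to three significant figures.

1.25 Å

In a BCC lattice, atoms touch along the body diagonal, so √3·a = 4r.
r = √3·a/4 = 1.7321 × 2.89 / 4 = 1.25 Å.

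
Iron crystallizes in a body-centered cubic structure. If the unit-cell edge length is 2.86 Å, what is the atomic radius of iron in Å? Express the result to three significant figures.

In a BCC lattice, atoms touch along the body diagonal, so √3·a = 4r.
r = √3·a/4 = 1.7321 × 2.86 / 4 = 1.24 Å.

1.24 Å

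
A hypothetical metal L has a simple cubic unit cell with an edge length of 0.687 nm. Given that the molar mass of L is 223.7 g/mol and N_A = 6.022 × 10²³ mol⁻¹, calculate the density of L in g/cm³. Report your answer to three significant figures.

1.15 g/cm³

A simple cubic unit cell contains Z = 1 atom.
Cell volume: a³ = (0.687 nm)³ = (6.870 × 10^-8 cm)³ = 3.242 × 10^-22 cm³.
ρ = Z·M/(N_A·a³) = 1 × 223.7 / (6.022 × 10²³ × 3.242 × 10^-22) = 1.146 g/cm³.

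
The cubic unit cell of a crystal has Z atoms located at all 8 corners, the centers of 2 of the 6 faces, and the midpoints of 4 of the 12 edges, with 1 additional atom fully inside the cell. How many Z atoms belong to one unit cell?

4

Corner atoms are shared by 8 cells (1/8 each), face atoms by 2 (1/2 each), edge atoms by 4 (1/4 each), interior atoms are unshared.
Net atoms = 8 × 1/8 + 2 × 1/2 + 4 × 1/4 + 1 = 1 + 1 + 1 + 1 = 4.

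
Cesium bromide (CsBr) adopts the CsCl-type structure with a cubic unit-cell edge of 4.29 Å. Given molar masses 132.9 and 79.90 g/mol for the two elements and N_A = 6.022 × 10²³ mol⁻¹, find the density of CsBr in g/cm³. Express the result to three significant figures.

4.48 g/cm³

The CsCl-type structure contains Z = 1 formula unit per cell; M(CsBr) = 132.9 + 79.90 = 212.8 g/mol.
a³ = (4.290 × 10^-8 cm)³ = 7.895 × 10^-23 cm³.
ρ = 1 × 212.8 / (6.022 × 10²³ × 7.895 × 10^-23) = 4.476 g/cm³.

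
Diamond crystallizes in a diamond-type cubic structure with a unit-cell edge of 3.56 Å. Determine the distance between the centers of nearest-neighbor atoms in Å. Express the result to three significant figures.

1.54 Å

In a diamond cubic structure, nearest neighbors lie along the body diagonal with √3·a = 8r; the nearest-neighbor distance equals 2r = 0.4330·a.
d = 0.4330 × 3.56 = 1.54 Å.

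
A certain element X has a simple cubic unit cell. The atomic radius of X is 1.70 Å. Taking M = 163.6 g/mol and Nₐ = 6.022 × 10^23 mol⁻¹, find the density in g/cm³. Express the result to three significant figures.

6.91 g/cm³

In a simple cubic lattice, atoms touch along the cell edge, so a = 2r, giving a = 3.400 Å = 3.400 × 10^-8 cm.
With Z = 1, ρ = Z·M/(N_A·a³) = 1 × 163.6 / (6.022 × 10²³ × 3.930 × 10^-23) = 6.912 g/cm³.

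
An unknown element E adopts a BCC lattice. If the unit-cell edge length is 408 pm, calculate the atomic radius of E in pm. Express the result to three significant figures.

177 pm

In a BCC lattice, atoms touch along the body diagonal, so √3·a = 4r.
r = √3·a/4 = 1.7321 × 408 / 4 = 177 pm.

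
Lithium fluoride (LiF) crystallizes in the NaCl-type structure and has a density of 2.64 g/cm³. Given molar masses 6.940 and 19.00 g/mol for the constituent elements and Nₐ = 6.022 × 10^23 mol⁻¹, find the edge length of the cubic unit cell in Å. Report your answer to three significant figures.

M(LiF) = 25.94 g/mol; Z = 4 formula units per cell.
a³ = Z·M/(N_A·ρ) = 4 × 25.94 / (6.022 × 10²³ × 2.64) = 6.527 × 10^-23 cm³, so a = 4.026 × 10^-8 cm = 4.03 Å.

4.03 Å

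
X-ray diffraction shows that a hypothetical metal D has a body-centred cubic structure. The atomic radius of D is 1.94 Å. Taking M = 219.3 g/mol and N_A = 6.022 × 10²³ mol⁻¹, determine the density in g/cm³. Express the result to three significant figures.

8.10 g/cm³

In a BCC lattice, atoms touch along the body diagonal, so √3·a = 4r, giving a = 4.480 Å = 4.480 × 10^-8 cm.
With Z = 2, ρ = Z·M/(N_A·a³) = 2 × 219.3 / (6.022 × 10²³ × 8.993 × 10^-23) = 8.099 g/cm³.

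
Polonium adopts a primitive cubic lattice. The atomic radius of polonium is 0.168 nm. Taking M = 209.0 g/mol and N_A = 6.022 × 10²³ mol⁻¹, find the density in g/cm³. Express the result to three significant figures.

In a simple cubic lattice, atoms touch along the cell edge, so a = 2r, giving a = 0.3360 nm = 3.360 × 10^-8 cm.
With Z = 1, ρ = Z·M/(N_A·a³) = 1 × 209.0 / (6.022 × 10²³ × 3.793 × 10^-23) = 9.149 g/cm³.

9.15 g/cm³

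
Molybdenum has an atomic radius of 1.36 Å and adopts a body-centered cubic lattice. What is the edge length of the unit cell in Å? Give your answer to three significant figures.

In a BCC lattice, atoms touch along the body diagonal, so √3·a = 4r.
a = 4r/√3 = 4 × 1.36 / 1.7321 = 3.14 Å.

3.14 Å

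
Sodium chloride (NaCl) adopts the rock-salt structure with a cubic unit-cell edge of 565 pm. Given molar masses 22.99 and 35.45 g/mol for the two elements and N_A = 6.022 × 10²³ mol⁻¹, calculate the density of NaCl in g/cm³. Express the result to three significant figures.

The rock-salt structure contains Z = 4 formula units per cell; M(NaCl) = 22.99 + 35.45 = 58.44 g/mol.
a³ = (5.650 × 10^-8 cm)³ = 1.804 × 10^-22 cm³.
ρ = 4 × 58.44 / (6.022 × 10²³ × 1.804 × 10^-22) = 2.152 g/cm³.

2.15 g/cm³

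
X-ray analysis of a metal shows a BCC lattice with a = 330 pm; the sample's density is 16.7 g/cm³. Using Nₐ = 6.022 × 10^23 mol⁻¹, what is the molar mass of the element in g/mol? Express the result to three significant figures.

181 g/mol

A BCC cell has Z = 2 atoms; a = 3.300 × 10^-8 cm.
M = ρ·N_A·a³/Z = 16.7 × 6.022 × 10²³ × 3.594 × 10^-23 / 2 = 181 g/mol.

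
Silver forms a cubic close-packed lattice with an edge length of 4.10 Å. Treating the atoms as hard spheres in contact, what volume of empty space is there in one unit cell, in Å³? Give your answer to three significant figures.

In an FCC lattice atoms touch along the face diagonal, so √2·a = 4r, so r = 0.3536a = 1.450 Å.
V_cell = a³ = 68.92 Å³; V_atoms = 4 × (4/3)πr³ = 51.03 Å³.
Empty space = 68.92 − 51.03 = 17.9 Å³.

17.9 Å³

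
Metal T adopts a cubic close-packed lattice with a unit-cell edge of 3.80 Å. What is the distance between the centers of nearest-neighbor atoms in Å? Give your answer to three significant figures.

In an FCC structure, atoms touch along the face diagonal, so √2·a = 4r; the nearest-neighbor distance equals 2r = 0.7071·a.
d = 0.7071 × 3.80 = 2.69 Å.

2.69 Å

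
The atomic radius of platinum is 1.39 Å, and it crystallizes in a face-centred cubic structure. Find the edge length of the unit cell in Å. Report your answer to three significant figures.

In an FCC lattice, atoms touch along the face diagonal, so √2·a = 4r.
a = 4r/√2 = 4 × 1.39 / 1.4142 = 3.93 Å.

3.93 Å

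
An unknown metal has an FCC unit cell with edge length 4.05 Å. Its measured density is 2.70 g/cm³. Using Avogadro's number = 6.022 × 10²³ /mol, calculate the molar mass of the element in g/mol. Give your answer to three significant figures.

27.0 g/mol

An FCC cell has Z = 4 atoms; a = 4.050 × 10^-8 cm.
M = ρ·N_A·a³/Z = 2.70 × 6.022 × 10²³ × 6.643 × 10^-23 / 4 = 27.0 g/mol.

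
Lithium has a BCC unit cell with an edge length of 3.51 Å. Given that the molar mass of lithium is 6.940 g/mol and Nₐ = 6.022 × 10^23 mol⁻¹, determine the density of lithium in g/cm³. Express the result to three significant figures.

0.533 g/cm³

A BCC unit cell contains Z = 2 atoms.
Cell volume: a³ = (3.51 Å)³ = (3.510 × 10^-8 cm)³ = 4.324 × 10^-23 cm³.
ρ = Z·M/(N_A·a³) = 2 × 6.940 / (6.022 × 10²³ × 4.324 × 10^-23) = 0.5330 g/cm³.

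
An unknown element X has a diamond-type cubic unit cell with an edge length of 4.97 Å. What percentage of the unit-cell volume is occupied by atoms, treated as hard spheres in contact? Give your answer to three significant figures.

34.0%

In a diamond cubic lattice nearest neighbors lie along the body diagonal with √3·a = 8r, so r = 0.2165a = 1.076 Å.
Packing fraction = Z·(4/3)πr³ / a³ = 8 × (4/3)π × (1.076)³ / (4.97)³ = 0.3401 = 34.0%.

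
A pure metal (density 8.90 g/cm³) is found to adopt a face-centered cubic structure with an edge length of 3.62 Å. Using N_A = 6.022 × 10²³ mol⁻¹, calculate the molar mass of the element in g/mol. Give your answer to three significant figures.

63.6 g/mol

An FCC cell has Z = 4 atoms; a = 3.620 × 10^-8 cm.
M = ρ·N_A·a³/Z = 8.90 × 6.022 × 10²³ × 4.744 × 10^-23 / 4 = 63.6 g/mol.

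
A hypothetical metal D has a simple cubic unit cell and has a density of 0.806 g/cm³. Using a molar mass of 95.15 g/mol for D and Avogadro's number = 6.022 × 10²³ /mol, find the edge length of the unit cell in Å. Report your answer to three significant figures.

5.81 Å

With Z = 1 atom per simple cubic cell, a³ = Z·M/(N_A·ρ) = 1 × 95.15 / (6.022 × 10²³ × 0.8060 g/cm³) = 1.960 × 10^-22 cm³.
a = (1.960 × 10^-22)^(1/3) = 5.809 × 10^-8 cm = 5.81 Å.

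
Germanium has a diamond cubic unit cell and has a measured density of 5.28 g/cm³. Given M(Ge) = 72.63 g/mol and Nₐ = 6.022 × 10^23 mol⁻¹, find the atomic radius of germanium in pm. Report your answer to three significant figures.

123 pm

For a diamond cubic cell (Z = 8), a³ = Z·M/(N_A·ρ) = 8 × 72.63 / (6.022 × 10²³ × 5.280) = 1.827 × 10^-22 cm³, so a = 5.675 × 10^-8 cm = 567.5 pm.
Nearest neighbors lie along the body diagonal with √3·a = 8r, so r = 0.2165 × a = 123 pm.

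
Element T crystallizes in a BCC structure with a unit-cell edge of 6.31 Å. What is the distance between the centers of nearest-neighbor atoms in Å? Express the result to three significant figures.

5.46 Å

In a BCC structure, atoms touch along the body diagonal, so √3·a = 4r; the nearest-neighbor distance equals 2r = 0.8660·a.
d = 0.8660 × 6.31 = 5.46 Å.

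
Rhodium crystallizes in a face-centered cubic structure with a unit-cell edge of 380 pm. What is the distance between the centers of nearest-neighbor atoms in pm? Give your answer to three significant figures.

In an FCC structure, atoms touch along the face diagonal, so √2·a = 4r; the nearest-neighbor distance equals 2r = 0.7071·a.
d = 0.7071 × 380 = 269 pm.

269 pm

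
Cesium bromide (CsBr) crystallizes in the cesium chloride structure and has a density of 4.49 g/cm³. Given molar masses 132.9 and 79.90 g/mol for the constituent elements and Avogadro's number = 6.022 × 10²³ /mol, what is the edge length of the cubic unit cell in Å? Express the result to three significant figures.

4.29 Å

M(CsBr) = 212.8 g/mol; Z = 1 formula unit per cell.
a³ = Z·M/(N_A·ρ) = 1 × 212.8 / (6.022 × 10²³ × 4.49) = 7.870 × 10^-23 cm³, so a = 4.285 × 10^-8 cm = 4.29 Å.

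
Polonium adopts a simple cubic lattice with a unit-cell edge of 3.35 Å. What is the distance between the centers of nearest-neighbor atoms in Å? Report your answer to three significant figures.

3.35 Å

In a simple cubic structure, atoms touch along the cell edge, so a = 2r; the nearest-neighbor distance equals 2r = 1.000·a.
d = 1.000 × 3.35 = 3.35 Å.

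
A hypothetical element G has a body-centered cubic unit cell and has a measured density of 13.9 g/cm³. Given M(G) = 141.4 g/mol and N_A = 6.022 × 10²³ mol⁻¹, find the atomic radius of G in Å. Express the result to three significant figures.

For a BCC cell (Z = 2), a³ = Z·M/(N_A·ρ) = 2 × 141.4 / (6.022 × 10²³ × 13.90) = 3.378 × 10^-23 cm³, so a = 3.233 × 10^-8 cm = 3.233 Å.
Atoms touch along the body diagonal, so √3·a = 4r, so r = 0.4330 × a = 1.40 Å.

1.40 Å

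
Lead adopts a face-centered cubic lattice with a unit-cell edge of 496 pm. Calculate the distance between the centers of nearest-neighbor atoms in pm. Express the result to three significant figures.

In an FCC structure, atoms touch along the face diagonal, so √2·a = 4r; the nearest-neighbor distance equals 2r = 0.7071·a.
d = 0.7071 × 496 = 351 pm.

351 pm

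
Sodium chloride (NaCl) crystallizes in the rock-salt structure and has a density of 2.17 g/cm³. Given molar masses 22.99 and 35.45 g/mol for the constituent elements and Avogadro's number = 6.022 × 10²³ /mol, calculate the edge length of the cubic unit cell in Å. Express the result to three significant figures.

M(NaCl) = 58.44 g/mol; Z = 4 formula units per cell.
a³ = Z·M/(N_A·ρ) = 4 × 58.44 / (6.022 × 10²³ × 2.17) = 1.789 × 10^-22 cm³, so a = 5.635 × 10^-8 cm = 5.63 Å.

5.63 Å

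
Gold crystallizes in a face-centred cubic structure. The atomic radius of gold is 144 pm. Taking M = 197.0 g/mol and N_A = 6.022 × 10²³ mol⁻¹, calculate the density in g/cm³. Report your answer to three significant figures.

19.4 g/cm³

In an FCC lattice, atoms touch along the face diagonal, so √2·a = 4r, giving a = 407.3 pm = 4.073 × 10^-8 cm.
With Z = 4, ρ = Z·M/(N_A·a³) = 4 × 197.0 / (6.022 × 10²³ × 6.757 × 10^-23) = 19.37 g/cm³.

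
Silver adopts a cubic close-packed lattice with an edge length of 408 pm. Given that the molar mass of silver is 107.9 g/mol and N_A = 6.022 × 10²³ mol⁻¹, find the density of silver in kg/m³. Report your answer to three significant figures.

10600 kg/m³

An FCC unit cell contains Z = 4 atoms.
Cell volume: a³ = (408 pm)³ = (4.080 × 10^-8 cm)³ = 6.792 × 10^-23 cm³.
ρ = Z·M/(N_A·a³) = 4 × 107.9 / (6.022 × 10²³ × 6.792 × 10^-23) = 10.55 g/cm³ = 10600 kg/m³.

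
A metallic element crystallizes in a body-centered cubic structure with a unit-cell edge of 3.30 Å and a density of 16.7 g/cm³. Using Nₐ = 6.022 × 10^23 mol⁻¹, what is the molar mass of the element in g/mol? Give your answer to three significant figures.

A BCC cell has Z = 2 atoms; a = 3.300 × 10^-8 cm.
M = ρ·N_A·a³/Z = 16.7 × 6.022 × 10²³ × 3.594 × 10^-23 / 2 = 181 g/mol.

181 g/mol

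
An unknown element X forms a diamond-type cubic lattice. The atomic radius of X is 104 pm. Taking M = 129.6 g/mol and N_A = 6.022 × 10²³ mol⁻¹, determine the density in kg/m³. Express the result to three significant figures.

15500 kg/m³

In a diamond cubic lattice, nearest neighbors lie along the body diagonal with √3·a = 8r, giving a = 480.4 pm = 4.804 × 10^-8 cm.
With Z = 8, ρ = Z·M/(N_A·a³) = 8 × 129.6 / (6.022 × 10²³ × 1.108 × 10^-22) = 15.53 g/cm³ = 15500 kg/m³.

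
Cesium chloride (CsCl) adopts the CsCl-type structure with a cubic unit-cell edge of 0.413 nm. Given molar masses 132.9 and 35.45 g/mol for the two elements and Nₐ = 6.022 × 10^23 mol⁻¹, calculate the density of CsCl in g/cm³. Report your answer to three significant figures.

3.97 g/cm³

The CsCl-type structure contains Z = 1 formula unit per cell; M(CsCl) = 132.9 + 35.45 = 168.35 g/mol.
a³ = (4.130 × 10^-8 cm)³ = 7.044 × 10^-23 cm³.
ρ = 1 × 168.35 / (6.022 × 10²³ × 7.044 × 10^-23) = 3.968 g/cm³.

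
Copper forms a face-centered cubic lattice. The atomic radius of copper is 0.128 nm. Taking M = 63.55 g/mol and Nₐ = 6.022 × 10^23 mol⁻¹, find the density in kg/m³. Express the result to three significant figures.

In an FCC lattice, atoms touch along the face diagonal, so √2·a = 4r, giving a = 0.3620 nm = 3.620 × 10^-8 cm.
With Z = 4, ρ = Z·M/(N_A·a³) = 4 × 63.55 / (6.022 × 10²³ × 4.745 × 10^-23) = 8.895 g/cm³ = 8900 kg/m³.

8900 kg/m³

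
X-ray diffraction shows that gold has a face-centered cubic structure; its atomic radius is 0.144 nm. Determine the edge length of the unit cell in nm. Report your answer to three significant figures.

In an FCC lattice, atoms touch along the face diagonal, so √2·a = 4r.
a = 4r/√2 = 4 × 0.144 / 1.4142 = 0.407 nm.

0.407 nm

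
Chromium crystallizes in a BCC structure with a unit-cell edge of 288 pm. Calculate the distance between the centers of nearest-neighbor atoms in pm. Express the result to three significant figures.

249 pm

In a BCC structure, atoms touch along the body diagonal, so √3·a = 4r; the nearest-neighbor distance equals 2r = 0.8660·a.
d = 0.8660 × 288 = 249 pm.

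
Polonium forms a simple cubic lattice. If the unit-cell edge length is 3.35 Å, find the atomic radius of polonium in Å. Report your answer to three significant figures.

1.68 Å

In a simple cubic lattice, atoms touch along the cell edge, so a = 2r.
r = a/2 = 3.35/2 = 1.68 Å.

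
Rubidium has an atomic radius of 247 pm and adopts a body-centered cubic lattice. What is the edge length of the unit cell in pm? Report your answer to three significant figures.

In a BCC lattice, atoms touch along the body diagonal, so √3·a = 4r.
a = 4r/√3 = 4 × 247 / 1.7321 = 570 pm.

570 pm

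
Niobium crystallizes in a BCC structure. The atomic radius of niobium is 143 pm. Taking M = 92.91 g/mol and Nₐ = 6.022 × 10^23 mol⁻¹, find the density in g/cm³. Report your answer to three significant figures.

In a BCC lattice, atoms touch along the body diagonal, so √3·a = 4r, giving a = 330.2 pm = 3.302 × 10^-8 cm.
With Z = 2, ρ = Z·M/(N_A·a³) = 2 × 92.91 / (6.022 × 10²³ × 3.602 × 10^-23) = 8.567 g/cm³.

8.57 g/cm³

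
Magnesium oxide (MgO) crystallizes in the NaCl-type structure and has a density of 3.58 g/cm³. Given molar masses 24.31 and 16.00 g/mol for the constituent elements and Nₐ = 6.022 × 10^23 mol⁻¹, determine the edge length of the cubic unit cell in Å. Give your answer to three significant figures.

M(MgO) = 40.31 g/mol; Z = 4 formula units per cell.
a³ = Z·M/(N_A·ρ) = 4 × 40.31 / (6.022 × 10²³ × 3.58) = 7.479 × 10^-23 cm³, so a = 4.213 × 10^-8 cm = 4.21 Å.

4.21 Å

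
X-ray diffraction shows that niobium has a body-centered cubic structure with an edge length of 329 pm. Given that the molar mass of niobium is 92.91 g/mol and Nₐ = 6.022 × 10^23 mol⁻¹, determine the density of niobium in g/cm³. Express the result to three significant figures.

8.66 g/cm³

A BCC unit cell contains Z = 2 atoms.
Cell volume: a³ = (329 pm)³ = (3.290 × 10^-8 cm)³ = 3.561 × 10^-23 cm³.
ρ = Z·M/(N_A·a³) = 2 × 92.91 / (6.022 × 10²³ × 3.561 × 10^-23) = 8.665 g/cm³.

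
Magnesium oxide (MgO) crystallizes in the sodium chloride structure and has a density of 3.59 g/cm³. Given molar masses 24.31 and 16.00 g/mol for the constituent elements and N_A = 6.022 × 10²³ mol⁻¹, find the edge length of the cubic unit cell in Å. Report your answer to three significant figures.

M(MgO) = 40.31 g/mol; Z = 4 formula units per cell.
a³ = Z·M/(N_A·ρ) = 4 × 40.31 / (6.022 × 10²³ × 3.59) = 7.458 × 10^-23 cm³, so a = 4.209 × 10^-8 cm = 4.21 Å.

4.21 Å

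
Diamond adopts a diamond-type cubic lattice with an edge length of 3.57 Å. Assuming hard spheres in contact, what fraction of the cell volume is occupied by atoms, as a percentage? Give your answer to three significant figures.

In a diamond cubic lattice nearest neighbors lie along the body diagonal with √3·a = 8r, so r = 0.2165a = 0.7729 Å.
Packing fraction = Z·(4/3)πr³ / a³ = 8 × (4/3)π × (0.7729)³ / (3.57)³ = 0.3401 = 34.0%.

34.0%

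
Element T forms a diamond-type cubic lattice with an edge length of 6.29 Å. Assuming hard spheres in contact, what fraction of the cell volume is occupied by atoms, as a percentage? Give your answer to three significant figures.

In a diamond cubic lattice nearest neighbors lie along the body diagonal with √3·a = 8r, so r = 0.2165a = 1.362 Å.
Packing fraction = Z·(4/3)πr³ / a³ = 8 × (4/3)π × (1.362)³ / (6.29)³ = 0.3401 = 34.0%.

34.0%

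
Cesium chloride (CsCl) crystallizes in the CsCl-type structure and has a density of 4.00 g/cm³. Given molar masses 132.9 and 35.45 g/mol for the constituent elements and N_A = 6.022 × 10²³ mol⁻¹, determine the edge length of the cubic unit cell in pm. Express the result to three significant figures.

M(CsCl) = 168.35 g/mol; Z = 1 formula unit per cell.
a³ = Z·M/(N_A·ρ) = 1 × 168.35 / (6.022 × 10²³ × 4.00) = 6.989 × 10^-23 cm³, so a = 4.119 × 10^-8 cm = 412 pm.

412 pm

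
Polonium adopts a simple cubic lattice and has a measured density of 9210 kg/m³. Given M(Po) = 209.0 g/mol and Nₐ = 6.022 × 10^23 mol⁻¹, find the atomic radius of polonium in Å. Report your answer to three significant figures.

For a simple cubic cell (Z = 1), a³ = Z·M/(N_A·ρ) = 1 × 209.0 / (6.022 × 10²³ × 9.210) = 3.768 × 10^-23 cm³, so a = 3.353 × 10^-8 cm = 3.353 Å.
Atoms touch along the cell edge, so a = 2r, so r = 0.5000 × a = 1.68 Å.

1.68 Å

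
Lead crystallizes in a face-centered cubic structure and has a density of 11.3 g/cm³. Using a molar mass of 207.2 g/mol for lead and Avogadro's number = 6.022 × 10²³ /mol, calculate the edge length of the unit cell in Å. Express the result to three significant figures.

4.96 Å

With Z = 4 atoms per FCC cell, a³ = Z·M/(N_A·ρ) = 4 × 207.2 / (6.022 × 10²³ × 11.30 g/cm³) = 1.218 × 10^-22 cm³.
a = (1.218 × 10^-22)^(1/3) = 4.957 × 10^-8 cm = 4.96 Å.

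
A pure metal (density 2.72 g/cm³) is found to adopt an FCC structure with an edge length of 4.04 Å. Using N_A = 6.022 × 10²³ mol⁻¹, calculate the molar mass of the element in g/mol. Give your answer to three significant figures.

27.0 g/mol

An FCC cell has Z = 4 atoms; a = 4.040 × 10^-8 cm.
M = ρ·N_A·a³/Z = 2.72 × 6.022 × 10²³ × 6.594 × 10^-23 / 4 = 27.0 g/mol.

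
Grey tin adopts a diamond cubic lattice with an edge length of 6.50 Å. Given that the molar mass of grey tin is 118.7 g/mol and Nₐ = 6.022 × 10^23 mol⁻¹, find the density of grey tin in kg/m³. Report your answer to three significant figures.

A diamond cubic unit cell contains Z = 8 atoms.
Cell volume: a³ = (6.50 Å)³ = (6.500 × 10^-8 cm)³ = 2.746 × 10^-22 cm³.
ρ = Z·M/(N_A·a³) = 8 × 118.7 / (6.022 × 10²³ × 2.746 × 10^-22) = 5.742 g/cm³ = 5740 kg/m³.

5740 kg/m³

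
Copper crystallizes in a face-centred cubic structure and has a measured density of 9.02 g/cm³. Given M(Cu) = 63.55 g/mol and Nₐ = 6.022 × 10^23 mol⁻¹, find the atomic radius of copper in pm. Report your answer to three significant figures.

127 pm

For an FCC cell (Z = 4), a³ = Z·M/(N_A·ρ) = 4 × 63.55 / (6.022 × 10²³ × 9.020) = 4.680 × 10^-23 cm³, so a = 3.604 × 10^-8 cm = 360.4 pm.
Atoms touch along the face diagonal, so √2·a = 4r, so r = 0.3536 × a = 127 pm.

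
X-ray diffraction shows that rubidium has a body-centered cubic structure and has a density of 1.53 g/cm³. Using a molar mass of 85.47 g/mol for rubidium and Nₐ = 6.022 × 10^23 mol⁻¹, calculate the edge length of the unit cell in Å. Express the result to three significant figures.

5.70 Å

With Z = 2 atoms per BCC cell, a³ = Z·M/(N_A·ρ) = 2 × 85.47 / (6.022 × 10²³ × 1.530 g/cm³) = 1.855 × 10^-22 cm³.
a = (1.855 × 10^-22)^(1/3) = 5.703 × 10^-8 cm = 5.70 Å.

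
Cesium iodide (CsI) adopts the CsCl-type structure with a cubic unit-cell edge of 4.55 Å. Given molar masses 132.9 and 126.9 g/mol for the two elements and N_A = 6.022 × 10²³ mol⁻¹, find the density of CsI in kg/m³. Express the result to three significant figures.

4580 kg/m³

The CsCl-type structure contains Z = 1 formula unit per cell; M(CsI) = 132.9 + 126.9 = 259.8 g/mol.
a³ = (4.550 × 10^-8 cm)³ = 9.420 × 10^-23 cm³.
ρ = 1 × 259.8 / (6.022 × 10²³ × 9.420 × 10^-23) = 4.580 g/cm³ = 4580 kg/m³.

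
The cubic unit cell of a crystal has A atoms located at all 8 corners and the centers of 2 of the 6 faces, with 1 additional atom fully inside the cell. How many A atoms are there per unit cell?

Corner atoms are shared by 8 cells (1/8 each), face atoms by 2 (1/2 each), interior atoms are unshared.
Net atoms = 8 × 1/8 + 2 × 1/2 + 1 = 1 + 1 + 1 = 3.

3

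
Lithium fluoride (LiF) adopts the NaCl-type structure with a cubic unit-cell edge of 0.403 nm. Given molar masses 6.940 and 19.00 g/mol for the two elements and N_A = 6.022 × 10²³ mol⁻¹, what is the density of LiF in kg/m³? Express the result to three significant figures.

The NaCl-type structure contains Z = 4 formula units per cell; M(LiF) = 6.940 + 19.00 = 25.94 g/mol.
a³ = (4.030 × 10^-8 cm)³ = 6.545 × 10^-23 cm³.
ρ = 4 × 25.94 / (6.022 × 10²³ × 6.545 × 10^-23) = 2.633 g/cm³ = 2630 kg/m³.

2630 kg/m³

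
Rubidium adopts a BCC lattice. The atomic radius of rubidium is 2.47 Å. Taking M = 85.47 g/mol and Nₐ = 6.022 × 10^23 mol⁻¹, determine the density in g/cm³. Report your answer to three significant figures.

1.53 g/cm³

In a BCC lattice, atoms touch along the body diagonal, so √3·a = 4r, giving a = 5.704 Å = 5.704 × 10^-8 cm.
With Z = 2, ρ = Z·M/(N_A·a³) = 2 × 85.47 / (6.022 × 10²³ × 1.856 × 10^-22) = 1.529 g/cm³.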